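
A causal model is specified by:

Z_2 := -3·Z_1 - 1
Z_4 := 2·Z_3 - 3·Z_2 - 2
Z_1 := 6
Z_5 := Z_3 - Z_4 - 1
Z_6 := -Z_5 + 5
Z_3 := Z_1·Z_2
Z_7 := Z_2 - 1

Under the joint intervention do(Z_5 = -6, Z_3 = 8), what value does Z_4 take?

71

Under do(Z_5 = -6, Z_3 = 8), each intervened variable's structural equation is replaced by its fixed value.
Z_2 = -3·Z_1 - 1  [with Z_1=6]  = -19
Z_4 = 2·Z_3 - 3·Z_2 - 2  [with Z_3=8, Z_2=-19]  = 71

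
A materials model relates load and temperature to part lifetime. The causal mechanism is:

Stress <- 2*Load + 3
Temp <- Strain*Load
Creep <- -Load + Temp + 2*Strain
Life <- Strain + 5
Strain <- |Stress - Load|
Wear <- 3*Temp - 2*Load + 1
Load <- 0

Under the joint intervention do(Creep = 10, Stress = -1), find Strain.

Setting Creep = 10, Stress = -1 by intervention discards those variables' equations.
Strain = |Stress - Load|  [with Stress=-1, Load=0]  = 1

1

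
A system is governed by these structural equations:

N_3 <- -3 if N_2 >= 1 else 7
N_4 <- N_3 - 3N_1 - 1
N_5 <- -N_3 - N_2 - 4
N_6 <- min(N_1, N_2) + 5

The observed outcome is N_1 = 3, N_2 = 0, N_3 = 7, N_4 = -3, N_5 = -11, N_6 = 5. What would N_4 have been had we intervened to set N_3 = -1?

The intervention breaks the incoming arrows to N_3: N_3 <- -3 if N_2 >= 1 else 7 no longer applies, and N_3 = -1.
N_4 = N_3 - 3N_1 - 1  [with N_3=-1, N_1=3]  = -11

-11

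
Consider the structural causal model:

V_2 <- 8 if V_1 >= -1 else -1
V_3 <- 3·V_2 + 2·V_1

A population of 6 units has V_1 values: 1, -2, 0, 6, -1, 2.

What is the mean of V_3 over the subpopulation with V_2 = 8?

27.2

Conditioning on V_2=8 selects the 5 unit(s) with V_1 ∈ {1, 0, 6, -1, 2}. Their V_3 values: 26, 24, 36, 22, 28. Mean = 27.2.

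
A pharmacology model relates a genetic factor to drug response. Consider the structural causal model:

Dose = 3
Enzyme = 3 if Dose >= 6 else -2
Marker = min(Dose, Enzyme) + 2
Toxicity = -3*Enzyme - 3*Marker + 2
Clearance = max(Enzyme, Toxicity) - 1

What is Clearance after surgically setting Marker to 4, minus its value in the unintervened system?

do(Marker=4) replaces the equation Marker = min(Dose, Enzyme) + 2 with the constant Marker = 4.
Enzyme = 3 if Dose >= 6 else -2  [with Dose=3]  = -2
Toxicity = -3*Enzyme - 3*Marker + 2  [with Enzyme=-2, Marker=4]  = -4
Clearance = max(Enzyme, Toxicity) - 1  [with Enzyme=-2, Toxicity=-4]  = -3
Without intervention: Enzyme = 3 if Dose >= 6 else -2  [with Dose=3]  = -2; Marker = min(Dose, Enzyme) + 2  [with Dose=3, Enzyme=-2]  = 0; Toxicity = -3*Enzyme - 3*Marker + 2  [with Enzyme=-2, Marker=0]  = 8; Clearance = max(Enzyme, Toxicity) - 1  [with Enzyme=-2, Toxicity=8]  = 7.
Change = -3 − 7 = -10.

-10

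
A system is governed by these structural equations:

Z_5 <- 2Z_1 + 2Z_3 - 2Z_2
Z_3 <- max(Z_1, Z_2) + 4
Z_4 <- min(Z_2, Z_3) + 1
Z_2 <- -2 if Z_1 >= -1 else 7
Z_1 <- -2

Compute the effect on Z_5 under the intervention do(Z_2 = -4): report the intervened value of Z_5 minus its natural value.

do(Z_2=-4) replaces the equation Z_2 <- -2 if Z_1 >= -1 else 7 with the constant Z_2 = -4.
Z_3 = max(Z_1, Z_2) + 4  [with Z_1=-2, Z_2=-4]  = 2
Z_5 = 2Z_1 + 2Z_3 - 2Z_2  [with Z_1=-2, Z_3=2, Z_2=-4]  = 8
Without intervention: Z_2 = -2 if Z_1 >= -1 else 7  [with Z_1=-2]  = 7; Z_3 = max(Z_1, Z_2) + 4  [with Z_1=-2, Z_2=7]  = 11; Z_5 = 2Z_1 + 2Z_3 - 2Z_2  [with Z_1=-2, Z_3=11, Z_2=7]  = 4.
Change = 8 − 4 = 4.

4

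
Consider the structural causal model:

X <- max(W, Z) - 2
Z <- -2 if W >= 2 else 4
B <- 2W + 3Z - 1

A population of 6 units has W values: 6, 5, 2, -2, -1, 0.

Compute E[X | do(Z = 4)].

2.5

Every unit gets Z=4 under the intervention. X values become 4, 3, 2, 2, 2, 2; E[X|do(Z=4)] = 2.5.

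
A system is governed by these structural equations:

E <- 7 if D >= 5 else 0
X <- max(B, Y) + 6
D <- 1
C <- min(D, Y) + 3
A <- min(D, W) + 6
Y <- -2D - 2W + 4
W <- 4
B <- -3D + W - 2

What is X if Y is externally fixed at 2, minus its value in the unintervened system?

3

Under do(Y=2), the mechanism Y <- -2D - 2W + 4 is discarded; Y is fixed at 2.
B = -3D + W - 2  [with D=1, W=4]  = -1
X = max(B, Y) + 6  [with B=-1, Y=2]  = 8
Without intervention: B = -3D + W - 2  [with D=1, W=4]  = -1; Y = -2D - 2W + 4  [with D=1, W=4]  = -6; X = max(B, Y) + 6  [with B=-1, Y=-6]  = 5.
Change = 8 − 5 = 3.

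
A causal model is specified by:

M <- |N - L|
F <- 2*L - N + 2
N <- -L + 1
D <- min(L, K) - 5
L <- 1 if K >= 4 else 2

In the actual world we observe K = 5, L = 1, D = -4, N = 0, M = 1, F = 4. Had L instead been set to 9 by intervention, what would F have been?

Under do(L=9), the mechanism L <- 1 if K >= 4 else 2 is discarded; L is fixed at 9.
N = -L + 1  [with L=9]  = -8
F = 2*L - N + 2  [with L=9, N=-8]  = 28

28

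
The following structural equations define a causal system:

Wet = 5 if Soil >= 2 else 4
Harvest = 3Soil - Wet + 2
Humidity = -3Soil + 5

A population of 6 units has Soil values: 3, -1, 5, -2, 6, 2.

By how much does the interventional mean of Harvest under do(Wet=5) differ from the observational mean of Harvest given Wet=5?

-5.5

Under do(Wet=5), Wet's equation is replaced by Wet=5 for every unit. Per-unit Harvest: 6, -6, 12, -9, 15, 3. Mean = 3.5.
E[Harvest|Wet=5] averages over only the 4 units with Wet=5 (Soil = 3, 5, 6, 2): Harvest = 6, 12, 15, 3, mean 9.
Difference = 3.5 − 9 = -5.5.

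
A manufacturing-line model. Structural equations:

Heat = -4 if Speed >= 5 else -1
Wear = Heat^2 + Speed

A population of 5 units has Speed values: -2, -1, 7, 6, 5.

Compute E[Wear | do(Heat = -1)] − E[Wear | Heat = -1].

4.5

do(Heat=-1) breaks Heat's dependence on Speed. With Heat=-1 fixed, Wear across the units is -1, 0, 8, 7, 6, mean 4.
Conditioning on Heat=-1 selects the 2 unit(s) with Speed ∈ {-2, -1}. Their Wear values: -1, 0. Mean = -0.5.
Difference = 4 − (-0.5) = 4.5.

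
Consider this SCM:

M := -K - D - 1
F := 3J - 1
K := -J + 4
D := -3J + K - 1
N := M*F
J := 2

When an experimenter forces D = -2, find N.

-5

Under do(D=-2), the mechanism D := -3J + K - 1 is discarded; D is fixed at -2.
K = -J + 4  [with J=2]  = 2
F = 3J - 1  [with J=2]  = 5
M = -K - D - 1  [with K=2, D=-2]  = -1
N = M*F  [with M=-1, F=5]  = -5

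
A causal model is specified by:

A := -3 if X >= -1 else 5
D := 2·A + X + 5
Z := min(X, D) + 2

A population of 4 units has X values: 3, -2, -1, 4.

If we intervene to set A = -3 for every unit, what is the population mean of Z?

The intervention sets A=-3 in all 4 units regardless of X. Recomputing Z per unit gives 4, -1, 0, 5; average 2.

2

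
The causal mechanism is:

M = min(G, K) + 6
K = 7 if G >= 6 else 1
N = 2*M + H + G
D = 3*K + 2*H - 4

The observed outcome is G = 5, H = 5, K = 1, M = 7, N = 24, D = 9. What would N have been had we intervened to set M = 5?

20

Intervening sets M = 5 and removes its equation (M = min(G, K) + 6).
N = 2*M + H + G  [with M=5, H=5, G=5]  = 20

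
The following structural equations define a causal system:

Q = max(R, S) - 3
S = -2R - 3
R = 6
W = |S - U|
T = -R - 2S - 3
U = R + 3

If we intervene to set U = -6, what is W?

9

Under do(U=-6), the mechanism U = R + 3 is discarded; U is fixed at -6.
S = -2R - 3  [with R=6]  = -15
W = |S - U|  [with S=-15, U=-6]  = 9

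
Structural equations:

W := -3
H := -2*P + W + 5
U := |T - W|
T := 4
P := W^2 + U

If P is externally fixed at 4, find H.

-6

Intervening sets P = 4 and removes its equation (P := W^2 + U).
H = -2*P + W + 5  [with P=4, W=-3]  = -6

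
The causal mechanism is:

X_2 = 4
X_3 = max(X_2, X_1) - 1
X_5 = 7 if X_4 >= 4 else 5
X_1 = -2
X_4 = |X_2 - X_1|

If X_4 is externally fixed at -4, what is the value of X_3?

Under do(X_4=-4), the mechanism X_4 = |X_2 - X_1| is discarded; X_4 is fixed at -4.
Since X_3 is not a descendant of the intervened variable, it is unaffected.
X_3 = max(X_2, X_1) - 1  [with X_2=4, X_1=-2]  = 3

3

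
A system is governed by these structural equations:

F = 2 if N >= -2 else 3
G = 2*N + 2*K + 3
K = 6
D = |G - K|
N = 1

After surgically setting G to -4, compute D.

The intervention breaks the incoming arrows to G: G = 2*N + 2*K + 3 no longer applies, and G = -4.
D = |G - K|  [with G=-4, K=6]  = 10

10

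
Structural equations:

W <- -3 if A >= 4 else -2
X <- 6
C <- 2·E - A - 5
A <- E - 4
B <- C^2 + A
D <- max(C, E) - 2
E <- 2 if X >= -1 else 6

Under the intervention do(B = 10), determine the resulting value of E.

do(B=10) replaces the equation B <- C^2 + A with the constant B = 10.
E is not downstream of the intervention, so its value is determined by the original equations.
E = 2 if X >= -1 else 6  [with X=6]  = 2

2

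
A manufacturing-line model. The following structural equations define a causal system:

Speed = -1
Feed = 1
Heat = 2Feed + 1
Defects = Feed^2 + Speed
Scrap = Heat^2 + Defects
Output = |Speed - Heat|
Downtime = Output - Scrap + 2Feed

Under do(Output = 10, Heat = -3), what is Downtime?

Under do(Output = 10, Heat = -3), each intervened variable's structural equation is replaced by its fixed value.
Defects = Feed^2 + Speed  [with Feed=1, Speed=-1]  = 0
Scrap = Heat^2 + Defects  [with Heat=-3, Defects=0]  = 9
Downtime = Output - Scrap + 2Feed  [with Output=10, Scrap=9, Feed=1]  = 3

3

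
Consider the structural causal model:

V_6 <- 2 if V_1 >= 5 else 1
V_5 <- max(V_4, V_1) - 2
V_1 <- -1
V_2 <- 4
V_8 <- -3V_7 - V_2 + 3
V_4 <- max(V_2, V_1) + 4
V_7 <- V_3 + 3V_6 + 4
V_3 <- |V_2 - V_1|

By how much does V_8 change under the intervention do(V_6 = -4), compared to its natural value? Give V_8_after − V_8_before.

45

Intervening sets V_6 = -4 and removes its equation (V_6 <- 2 if V_1 >= 5 else 1).
V_3 = |V_2 - V_1|  [with V_2=4, V_1=-1]  = 5
V_7 = V_3 + 3V_6 + 4  [with V_3=5, V_6=-4]  = -3
V_8 = -3V_7 - V_2 + 3  [with V_7=-3, V_2=4]  = 8
Without intervention: V_3 = |V_2 - V_1|  [with V_2=4, V_1=-1]  = 5; V_6 = 2 if V_1 >= 5 else 1  [with V_1=-1]  = 1; V_7 = V_3 + 3V_6 + 4  [with V_3=5, V_6=1]  = 12; V_8 = -3V_7 - V_2 + 3  [with V_7=12, V_2=4]  = -37.
Change = 8 − (-37) = 45.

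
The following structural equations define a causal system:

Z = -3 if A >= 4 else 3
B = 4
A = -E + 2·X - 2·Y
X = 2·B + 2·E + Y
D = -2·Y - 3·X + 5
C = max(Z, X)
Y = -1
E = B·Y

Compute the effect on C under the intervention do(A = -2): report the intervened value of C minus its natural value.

Under do(A=-2), the mechanism A = -E + 2·X - 2·Y is discarded; A is fixed at -2.
E = B·Y  [with B=4, Y=-1]  = -4
X = 2·B + 2·E + Y  [with B=4, E=-4, Y=-1]  = -1
Z = -3 if A >= 4 else 3  [with A=-2]  = 3
C = max(Z, X)  [with Z=3, X=-1]  = 3
Without intervention: E = B·Y  [with B=4, Y=-1]  = -4; X = 2·B + 2·E + Y  [with B=4, E=-4, Y=-1]  = -1; A = -E + 2·X - 2·Y  [with E=-4, X=-1, Y=-1]  = 4; Z = -3 if A >= 4 else 3  [with A=4]  = -3; C = max(Z, X)  [with Z=-3, X=-1]  = -1.
Change = 3 − (-1) = 4.

4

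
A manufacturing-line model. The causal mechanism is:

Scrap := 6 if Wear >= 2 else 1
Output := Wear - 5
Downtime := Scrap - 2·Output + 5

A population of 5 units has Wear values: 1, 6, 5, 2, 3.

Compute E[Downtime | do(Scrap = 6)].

14.2

The intervention sets Scrap=6 in all 5 units regardless of Wear. Recomputing Downtime per unit gives 19, 9, 11, 17, 15; average 14.2.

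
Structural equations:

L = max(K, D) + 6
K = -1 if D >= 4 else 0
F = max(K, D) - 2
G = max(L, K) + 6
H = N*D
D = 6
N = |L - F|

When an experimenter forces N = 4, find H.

24

The intervention breaks the incoming arrows to N: N = |L - F| no longer applies, and N = 4.
H = N*D  [with N=4, D=6]  = 24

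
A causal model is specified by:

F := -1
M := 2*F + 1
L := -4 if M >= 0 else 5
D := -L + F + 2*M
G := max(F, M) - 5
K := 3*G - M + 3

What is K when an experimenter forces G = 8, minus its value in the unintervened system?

42

The intervention breaks the incoming arrows to G: G := max(F, M) - 5 no longer applies, and G = 8.
M = 2*F + 1  [with F=-1]  = -1
K = 3*G - M + 3  [with G=8, M=-1]  = 28
Without intervention: M = 2*F + 1  [with F=-1]  = -1; G = max(F, M) - 5  [with F=-1, M=-1]  = -6; K = 3*G - M + 3  [with G=-6, M=-1]  = -14.
Change = 28 − (-14) = 42.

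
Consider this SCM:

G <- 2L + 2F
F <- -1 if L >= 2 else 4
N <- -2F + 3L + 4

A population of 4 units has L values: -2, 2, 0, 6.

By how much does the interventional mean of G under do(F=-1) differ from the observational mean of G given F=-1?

-5

The intervention sets F=-1 in all 4 units regardless of L. Recomputing G per unit gives -6, 2, -2, 10; average 1.
E[G|F=-1] averages over only the 2 units with F=-1 (L = 2, 6): G = 2, 10, mean 6.
Difference = 1 − 6 = -5.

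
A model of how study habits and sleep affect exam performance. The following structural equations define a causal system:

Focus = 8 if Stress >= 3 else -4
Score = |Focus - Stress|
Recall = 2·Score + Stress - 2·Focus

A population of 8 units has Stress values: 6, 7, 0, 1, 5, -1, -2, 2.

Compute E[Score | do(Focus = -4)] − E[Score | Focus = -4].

do(Focus=-4) breaks Focus's dependence on Stress. With Focus=-4 fixed, Score across the units is 10, 11, 4, 5, 9, 3, 2, 6, mean 6.25.
Conditioning on Focus=-4 selects the 5 unit(s) with Stress ∈ {0, 1, -1, -2, 2}. Their Score values: 4, 5, 3, 2, 6. Mean = 4.
Difference = 6.25 − 4 = 2.25.

2.25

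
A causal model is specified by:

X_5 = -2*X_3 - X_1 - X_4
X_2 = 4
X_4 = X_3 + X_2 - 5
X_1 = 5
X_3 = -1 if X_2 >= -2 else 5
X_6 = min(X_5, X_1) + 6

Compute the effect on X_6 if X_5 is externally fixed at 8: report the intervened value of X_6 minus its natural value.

6

The intervention breaks the incoming arrows to X_5: X_5 = -2*X_3 - X_1 - X_4 no longer applies, and X_5 = 8.
X_6 = min(X_5, X_1) + 6  [with X_5=8, X_1=5]  = 11
Without intervention: X_3 = -1 if X_2 >= -2 else 5  [with X_2=4]  = -1; X_4 = X_3 + X_2 - 5  [with X_3=-1, X_2=4]  = -2; X_5 = -2*X_3 - X_1 - X_4  [with X_3=-1, X_1=5, X_4=-2]  = -1; X_6 = min(X_5, X_1) + 6  [with X_5=-1, X_1=5]  = 5.
Change = 11 − 5 = 6.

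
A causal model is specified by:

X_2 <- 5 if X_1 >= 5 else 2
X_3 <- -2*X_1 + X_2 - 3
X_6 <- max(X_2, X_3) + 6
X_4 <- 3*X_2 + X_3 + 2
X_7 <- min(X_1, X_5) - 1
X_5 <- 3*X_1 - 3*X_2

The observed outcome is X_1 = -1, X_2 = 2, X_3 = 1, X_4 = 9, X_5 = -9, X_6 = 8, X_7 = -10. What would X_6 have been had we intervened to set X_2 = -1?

Under do(X_2=-1), the mechanism X_2 <- 5 if X_1 >= 5 else 2 is discarded; X_2 is fixed at -1.
X_3 = -2*X_1 + X_2 - 3  [with X_1=-1, X_2=-1]  = -2
X_6 = max(X_2, X_3) + 6  [with X_2=-1, X_3=-2]  = 5

5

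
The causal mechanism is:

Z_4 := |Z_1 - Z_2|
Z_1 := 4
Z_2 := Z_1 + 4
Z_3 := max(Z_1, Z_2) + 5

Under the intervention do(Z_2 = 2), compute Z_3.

9

The intervention breaks the incoming arrows to Z_2: Z_2 := Z_1 + 4 no longer applies, and Z_2 = 2.
Z_3 = max(Z_1, Z_2) + 5  [with Z_1=4, Z_2=2]  = 9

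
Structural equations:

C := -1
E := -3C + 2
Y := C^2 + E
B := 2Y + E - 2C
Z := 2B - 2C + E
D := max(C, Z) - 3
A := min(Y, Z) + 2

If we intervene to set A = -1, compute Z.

45

The intervention breaks the incoming arrows to A: A := min(Y, Z) + 2 no longer applies, and A = -1.
Z is not downstream of the intervention, so its value is determined by the original equations.
E = -3C + 2  [with C=-1]  = 5
Y = C^2 + E  [with C=-1, E=5]  = 6
B = 2Y + E - 2C  [with Y=6, E=5, C=-1]  = 19
Z = 2B - 2C + E  [with B=19, C=-1, E=5]  = 45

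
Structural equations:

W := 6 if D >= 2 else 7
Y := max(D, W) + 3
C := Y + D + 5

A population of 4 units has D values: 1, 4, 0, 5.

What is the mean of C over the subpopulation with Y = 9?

E[C|Y=9] averages over only the 2 units with Y=9 (D = 4, 5): C = 18, 19, mean 18.5.

18.5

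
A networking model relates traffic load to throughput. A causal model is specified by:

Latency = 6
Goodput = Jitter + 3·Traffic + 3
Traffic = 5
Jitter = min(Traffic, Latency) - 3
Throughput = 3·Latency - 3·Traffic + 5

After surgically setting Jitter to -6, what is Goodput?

do(Jitter=-6) replaces the equation Jitter = min(Traffic, Latency) - 3 with the constant Jitter = -6.
Goodput = Jitter + 3·Traffic + 3  [with Jitter=-6, Traffic=5]  = 12

12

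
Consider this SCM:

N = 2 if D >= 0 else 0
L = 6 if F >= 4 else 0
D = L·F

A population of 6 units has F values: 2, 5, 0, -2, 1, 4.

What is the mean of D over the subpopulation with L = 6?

27

Observing L=6 restricts to units where L's equation naturally yields 6: F ∈ {5, 4}. In that subpopulation D = 30, 24, mean 27.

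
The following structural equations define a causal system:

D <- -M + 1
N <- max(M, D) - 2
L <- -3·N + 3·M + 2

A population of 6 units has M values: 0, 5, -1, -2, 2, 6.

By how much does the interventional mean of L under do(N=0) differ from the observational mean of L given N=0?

3.5

do(N=0) breaks N's dependence on M. With N=0 fixed, L across the units is 2, 17, -1, -4, 8, 20, mean 7.
E[L|N=0] averages over only the 2 units with N=0 (M = -1, 2): L = -1, 8, mean 3.5.
Difference = 7 − 3.5 = 3.5.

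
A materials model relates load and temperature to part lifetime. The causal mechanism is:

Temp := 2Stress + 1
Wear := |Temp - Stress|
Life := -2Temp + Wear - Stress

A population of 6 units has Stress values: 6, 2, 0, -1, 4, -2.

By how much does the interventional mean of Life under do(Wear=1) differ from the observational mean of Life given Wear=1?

-12.5

Under do(Wear=1), Wear's equation is replaced by Wear=1 for every unit. Per-unit Life: -31, -11, -1, 4, -21, 9. Mean = -8.5.
Observing Wear=1 restricts to units where Wear's equation naturally yields 1: Stress ∈ {0, -2}. In that subpopulation Life = -1, 9, mean 4.
Difference = -8.5 − 4 = -12.5.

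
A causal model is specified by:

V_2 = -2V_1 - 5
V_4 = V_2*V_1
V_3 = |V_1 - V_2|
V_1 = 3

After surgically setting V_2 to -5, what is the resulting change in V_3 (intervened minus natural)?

-6

The intervention breaks the incoming arrows to V_2: V_2 = -2V_1 - 5 no longer applies, and V_2 = -5.
V_3 = |V_1 - V_2|  [with V_1=3, V_2=-5]  = 8
Without intervention: V_2 = -2V_1 - 5  [with V_1=3]  = -11; V_3 = |V_1 - V_2|  [with V_1=3, V_2=-11]  = 14.
Change = 8 − 14 = -6.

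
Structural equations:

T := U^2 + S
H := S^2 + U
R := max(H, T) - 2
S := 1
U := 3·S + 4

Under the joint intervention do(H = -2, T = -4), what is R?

-4

Setting H = -2, T = -4 by intervention discards those variables' equations.
R = max(H, T) - 2  [with H=-2, T=-4]  = -4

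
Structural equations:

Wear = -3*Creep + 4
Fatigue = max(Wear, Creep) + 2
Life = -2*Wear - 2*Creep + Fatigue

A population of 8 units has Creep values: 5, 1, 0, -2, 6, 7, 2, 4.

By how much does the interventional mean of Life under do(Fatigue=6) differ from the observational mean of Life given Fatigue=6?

Every unit gets Fatigue=6 under the intervention. Life values become 18, 2, -2, -10, 22, 26, 6, 14; E[Life|do(Fatigue=6)] = 9.5.
Conditioning on Fatigue=6 selects the 2 unit(s) with Creep ∈ {0, 4}. Their Life values: -2, 14. Mean = 6.
Difference = 9.5 − 6 = 3.5.

3.5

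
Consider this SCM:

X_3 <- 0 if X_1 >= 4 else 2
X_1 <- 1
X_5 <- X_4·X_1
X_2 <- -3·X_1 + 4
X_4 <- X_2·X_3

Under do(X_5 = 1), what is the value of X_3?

2

do(X_5=1) replaces the equation X_5 <- X_4·X_1 with the constant X_5 = 1.
X_3 is not downstream of the intervention, so its value is determined by the original equations.
X_3 = 0 if X_1 >= 4 else 2  [with X_1=1]  = 2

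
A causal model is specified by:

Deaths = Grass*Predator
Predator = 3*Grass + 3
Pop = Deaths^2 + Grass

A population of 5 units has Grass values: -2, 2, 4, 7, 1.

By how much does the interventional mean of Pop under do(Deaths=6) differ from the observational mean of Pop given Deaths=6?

2.9

do(Deaths=6) breaks Deaths's dependence on Grass. With Deaths=6 fixed, Pop across the units is 34, 38, 40, 43, 37, mean 38.4.
Observing Deaths=6 restricts to units where Deaths's equation naturally yields 6: Grass ∈ {-2, 1}. In that subpopulation Pop = 34, 37, mean 35.5.
Difference = 38.4 − 35.5 = 2.9.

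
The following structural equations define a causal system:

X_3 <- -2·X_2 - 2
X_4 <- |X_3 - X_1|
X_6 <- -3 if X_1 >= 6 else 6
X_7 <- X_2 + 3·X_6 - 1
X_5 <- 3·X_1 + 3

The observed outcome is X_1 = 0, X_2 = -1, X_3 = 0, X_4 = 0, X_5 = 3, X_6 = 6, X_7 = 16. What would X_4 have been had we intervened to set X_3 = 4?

4

The intervention breaks the incoming arrows to X_3: X_3 <- -2·X_2 - 2 no longer applies, and X_3 = 4.
X_4 = |X_3 - X_1|  [with X_3=4, X_1=0]  = 4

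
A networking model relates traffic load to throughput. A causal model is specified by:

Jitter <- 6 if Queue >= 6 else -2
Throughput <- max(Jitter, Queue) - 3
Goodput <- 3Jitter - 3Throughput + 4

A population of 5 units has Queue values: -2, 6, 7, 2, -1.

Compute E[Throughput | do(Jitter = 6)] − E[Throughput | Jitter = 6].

-0.3

Every unit gets Jitter=6 under the intervention. Throughput values become 3, 3, 4, 3, 3; E[Throughput|do(Jitter=6)] = 3.2.
E[Throughput|Jitter=6] averages over only the 2 units with Jitter=6 (Queue = 6, 7): Throughput = 3, 4, mean 3.5.
Difference = 3.2 − 3.5 = -0.3.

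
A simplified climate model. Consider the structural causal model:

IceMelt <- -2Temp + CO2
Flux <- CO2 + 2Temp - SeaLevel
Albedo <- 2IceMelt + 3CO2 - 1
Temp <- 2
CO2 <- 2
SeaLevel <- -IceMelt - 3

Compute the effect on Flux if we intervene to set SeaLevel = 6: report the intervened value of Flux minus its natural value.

The intervention breaks the incoming arrows to SeaLevel: SeaLevel <- -IceMelt - 3 no longer applies, and SeaLevel = 6.
Flux = CO2 + 2Temp - SeaLevel  [with CO2=2, Temp=2, SeaLevel=6]  = 0
Without intervention: IceMelt = -2Temp + CO2  [with Temp=2, CO2=2]  = -2; SeaLevel = -IceMelt - 3  [with IceMelt=-2]  = -1; Flux = CO2 + 2Temp - SeaLevel  [with CO2=2, Temp=2, SeaLevel=-1]  = 7.
Change = 0 − 7 = -7.

-7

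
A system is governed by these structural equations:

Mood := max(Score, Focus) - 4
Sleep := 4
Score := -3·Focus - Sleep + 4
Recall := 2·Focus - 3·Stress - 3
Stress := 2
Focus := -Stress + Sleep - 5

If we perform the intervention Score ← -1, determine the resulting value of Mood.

Intervening sets Score = -1 and removes its equation (Score := -3·Focus - Sleep + 4).
Focus = -Stress + Sleep - 5  [with Stress=2, Sleep=4]  = -3
Mood = max(Score, Focus) - 4  [with Score=-1, Focus=-3]  = -5

-5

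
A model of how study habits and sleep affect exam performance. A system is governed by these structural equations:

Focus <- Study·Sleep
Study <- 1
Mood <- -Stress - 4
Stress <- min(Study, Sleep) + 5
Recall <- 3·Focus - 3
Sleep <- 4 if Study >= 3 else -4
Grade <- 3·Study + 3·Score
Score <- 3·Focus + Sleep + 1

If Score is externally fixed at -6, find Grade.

do(Score=-6) replaces the equation Score <- 3·Focus + Sleep + 1 with the constant Score = -6.
Grade = 3·Study + 3·Score  [with Study=1, Score=-6]  = -15

-15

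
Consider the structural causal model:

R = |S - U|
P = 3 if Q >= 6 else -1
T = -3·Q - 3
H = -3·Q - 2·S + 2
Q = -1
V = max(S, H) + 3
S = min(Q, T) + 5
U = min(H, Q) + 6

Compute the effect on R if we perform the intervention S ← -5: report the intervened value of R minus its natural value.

The intervention breaks the incoming arrows to S: S = min(Q, T) + 5 no longer applies, and S = -5.
H = -3·Q - 2·S + 2  [with Q=-1, S=-5]  = 15
U = min(H, Q) + 6  [with H=15, Q=-1]  = 5
R = |S - U|  [with S=-5, U=5]  = 10
Without intervention: T = -3·Q - 3  [with Q=-1]  = 0; S = min(Q, T) + 5  [with Q=-1, T=0]  = 4; H = -3·Q - 2·S + 2  [with Q=-1, S=4]  = -3; U = min(H, Q) + 6  [with H=-3, Q=-1]  = 3; R = |S - U|  [with S=4, U=3]  = 1.
Change = 10 − 1 = 9.

9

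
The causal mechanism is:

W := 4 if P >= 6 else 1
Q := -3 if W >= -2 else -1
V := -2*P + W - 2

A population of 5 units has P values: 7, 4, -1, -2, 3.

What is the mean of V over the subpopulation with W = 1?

Observing W=1 restricts to units where W's equation naturally yields 1: P ∈ {4, -1, -2, 3}. In that subpopulation V = -9, 1, 3, -7, mean -3.

-3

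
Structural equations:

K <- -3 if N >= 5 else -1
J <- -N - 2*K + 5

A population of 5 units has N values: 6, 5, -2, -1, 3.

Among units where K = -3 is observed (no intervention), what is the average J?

Observing K=-3 restricts to units where K's equation naturally yields -3: N ∈ {6, 5}. In that subpopulation J = 5, 6, mean 5.5.

5.5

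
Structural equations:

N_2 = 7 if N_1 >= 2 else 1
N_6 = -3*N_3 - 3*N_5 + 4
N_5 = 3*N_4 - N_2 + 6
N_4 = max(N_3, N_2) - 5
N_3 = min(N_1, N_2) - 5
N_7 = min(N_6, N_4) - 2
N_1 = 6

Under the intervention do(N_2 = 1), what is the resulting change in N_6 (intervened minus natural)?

Under do(N_2=1), the mechanism N_2 = 7 if N_1 >= 2 else 1 is discarded; N_2 is fixed at 1.
N_3 = min(N_1, N_2) - 5  [with N_1=6, N_2=1]  = -4
N_4 = max(N_3, N_2) - 5  [with N_3=-4, N_2=1]  = -4
N_5 = 3*N_4 - N_2 + 6  [with N_4=-4, N_2=1]  = -7
N_6 = -3*N_3 - 3*N_5 + 4  [with N_3=-4, N_5=-7]  = 37
Without intervention: N_2 = 7 if N_1 >= 2 else 1  [with N_1=6]  = 7; N_3 = min(N_1, N_2) - 5  [with N_1=6, N_2=7]  = 1; N_4 = max(N_3, N_2) - 5  [with N_3=1, N_2=7]  = 2; N_5 = 3*N_4 - N_2 + 6  [with N_4=2, N_2=7]  = 5; N_6 = -3*N_3 - 3*N_5 + 4  [with N_3=1, N_5=5]  = -14.
Change = 37 − (-14) = 51.

51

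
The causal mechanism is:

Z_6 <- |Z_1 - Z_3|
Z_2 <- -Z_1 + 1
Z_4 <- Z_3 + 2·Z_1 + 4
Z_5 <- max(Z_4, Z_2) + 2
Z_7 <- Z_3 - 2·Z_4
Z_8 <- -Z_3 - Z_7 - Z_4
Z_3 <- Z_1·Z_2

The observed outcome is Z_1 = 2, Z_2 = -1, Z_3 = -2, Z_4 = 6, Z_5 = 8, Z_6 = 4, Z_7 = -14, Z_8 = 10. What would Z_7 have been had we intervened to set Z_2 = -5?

Under do(Z_2=-5), the mechanism Z_2 <- -Z_1 + 1 is discarded; Z_2 is fixed at -5.
Z_3 = Z_1·Z_2  [with Z_1=2, Z_2=-5]  = -10
Z_4 = Z_3 + 2·Z_1 + 4  [with Z_3=-10, Z_1=2]  = -2
Z_7 = Z_3 - 2·Z_4  [with Z_3=-10, Z_4=-2]  = -6

-6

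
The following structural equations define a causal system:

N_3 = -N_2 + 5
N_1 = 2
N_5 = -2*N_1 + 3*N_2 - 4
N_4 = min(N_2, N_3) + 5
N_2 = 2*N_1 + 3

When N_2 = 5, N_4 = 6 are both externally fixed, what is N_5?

7

Setting N_2 = 5, N_4 = 6 by intervention discards those variables' equations.
N_5 = -2*N_1 + 3*N_2 - 4  [with N_1=2, N_2=5]  = 7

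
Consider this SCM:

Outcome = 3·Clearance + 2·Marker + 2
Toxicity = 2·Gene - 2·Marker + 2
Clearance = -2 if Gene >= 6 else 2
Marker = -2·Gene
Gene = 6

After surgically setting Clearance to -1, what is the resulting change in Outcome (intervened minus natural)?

Intervening sets Clearance = -1 and removes its equation (Clearance = -2 if Gene >= 6 else 2).
Marker = -2·Gene  [with Gene=6]  = -12
Outcome = 3·Clearance + 2·Marker + 2  [with Clearance=-1, Marker=-12]  = -25
Without intervention: Marker = -2·Gene  [with Gene=6]  = -12; Clearance = -2 if Gene >= 6 else 2  [with Gene=6]  = -2; Outcome = 3·Clearance + 2·Marker + 2  [with Clearance=-2, Marker=-12]  = -28.
Change = -25 − (-28) = 3.

3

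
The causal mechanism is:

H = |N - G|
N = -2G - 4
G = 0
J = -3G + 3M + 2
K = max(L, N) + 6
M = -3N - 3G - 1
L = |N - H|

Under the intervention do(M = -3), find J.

Intervening sets M = -3 and removes its equation (M = -3N - 3G - 1).
J = -3G + 3M + 2  [with G=0, M=-3]  = -7

-7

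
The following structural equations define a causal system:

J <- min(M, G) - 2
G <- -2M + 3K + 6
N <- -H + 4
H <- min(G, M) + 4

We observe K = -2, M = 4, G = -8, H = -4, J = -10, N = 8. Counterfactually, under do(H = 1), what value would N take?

3

Under do(H=1), the mechanism H <- min(G, M) + 4 is discarded; H is fixed at 1.
N = -H + 4  [with H=1]  = 3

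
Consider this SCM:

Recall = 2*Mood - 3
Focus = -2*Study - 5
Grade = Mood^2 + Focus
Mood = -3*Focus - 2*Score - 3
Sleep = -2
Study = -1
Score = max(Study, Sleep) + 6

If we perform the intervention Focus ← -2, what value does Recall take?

The intervention breaks the incoming arrows to Focus: Focus = -2*Study - 5 no longer applies, and Focus = -2.
Score = max(Study, Sleep) + 6  [with Study=-1, Sleep=-2]  = 5
Mood = -3*Focus - 2*Score - 3  [with Focus=-2, Score=5]  = -7
Recall = 2*Mood - 3  [with Mood=-7]  = -17

-17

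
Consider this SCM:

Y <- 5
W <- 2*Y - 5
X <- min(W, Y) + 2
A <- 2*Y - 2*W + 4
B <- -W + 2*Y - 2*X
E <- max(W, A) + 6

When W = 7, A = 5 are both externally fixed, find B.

-11

Setting W = 7, A = 5 by intervention discards those variables' equations.
X = min(W, Y) + 2  [with W=7, Y=5]  = 7
B = -W + 2*Y - 2*X  [with W=7, Y=5, X=7]  = -11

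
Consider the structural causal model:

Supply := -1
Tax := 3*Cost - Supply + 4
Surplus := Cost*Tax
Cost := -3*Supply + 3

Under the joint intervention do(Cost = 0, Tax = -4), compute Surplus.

0

Setting Cost = 0, Tax = -4 by intervention discards those variables' equations.
Surplus = Cost*Tax  [with Cost=0, Tax=-4]  = 0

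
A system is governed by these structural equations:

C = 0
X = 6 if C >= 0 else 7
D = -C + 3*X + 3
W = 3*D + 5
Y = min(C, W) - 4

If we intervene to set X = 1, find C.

0

Under do(X=1), the mechanism X = 6 if C >= 0 else 7 is discarded; X is fixed at 1.
C is not downstream of the intervention, so its value is determined by the original equations.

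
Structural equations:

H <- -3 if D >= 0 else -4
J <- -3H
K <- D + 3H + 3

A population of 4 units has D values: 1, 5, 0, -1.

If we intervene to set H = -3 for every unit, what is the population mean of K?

Under do(H=-3), H's equation is replaced by H=-3 for every unit. Per-unit K: -5, -1, -6, -7. Mean = -4.75.

-4.75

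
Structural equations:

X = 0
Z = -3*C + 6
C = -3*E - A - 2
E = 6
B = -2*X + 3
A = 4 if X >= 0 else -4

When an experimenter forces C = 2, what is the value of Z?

0

Under do(C=2), the mechanism C = -3*E - A - 2 is discarded; C is fixed at 2.
Z = -3*C + 6  [with C=2]  = 0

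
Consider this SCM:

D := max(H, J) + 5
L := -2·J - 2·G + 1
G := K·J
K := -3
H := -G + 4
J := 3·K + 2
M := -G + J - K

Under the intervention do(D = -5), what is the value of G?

do(D=-5) replaces the equation D := max(H, J) + 5 with the constant D = -5.
G is not downstream of the intervention, so its value is determined by the original equations.
J = 3·K + 2  [with K=-3]  = -7
G = K·J  [with K=-3, J=-7]  = 21

21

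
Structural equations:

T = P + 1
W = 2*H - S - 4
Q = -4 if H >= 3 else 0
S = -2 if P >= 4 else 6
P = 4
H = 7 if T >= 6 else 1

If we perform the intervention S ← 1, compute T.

Under do(S=1), the mechanism S = -2 if P >= 4 else 6 is discarded; S is fixed at 1.
Since T is not a descendant of the intervened variable, it is unaffected.
T = P + 1  [with P=4]  = 5

5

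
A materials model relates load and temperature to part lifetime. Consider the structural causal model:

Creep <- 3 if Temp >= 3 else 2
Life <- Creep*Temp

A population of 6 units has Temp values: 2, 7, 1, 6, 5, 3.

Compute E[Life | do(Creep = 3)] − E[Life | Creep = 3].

-3.75

The intervention sets Creep=3 in all 6 units regardless of Temp. Recomputing Life per unit gives 6, 21, 3, 18, 15, 9; average 12.
Conditioning on Creep=3 selects the 4 unit(s) with Temp ∈ {7, 6, 5, 3}. Their Life values: 21, 18, 15, 9. Mean = 15.75.
Difference = 12 − 15.75 = -3.75.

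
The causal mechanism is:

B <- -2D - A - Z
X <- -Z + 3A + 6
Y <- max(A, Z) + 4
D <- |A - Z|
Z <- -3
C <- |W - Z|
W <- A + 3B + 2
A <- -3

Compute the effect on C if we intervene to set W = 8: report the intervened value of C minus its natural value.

Intervening sets W = 8 and removes its equation (W <- A + 3B + 2).
C = |W - Z|  [with W=8, Z=-3]  = 11
Without intervention: D = |A - Z|  [with A=-3, Z=-3]  = 0; B = -2D - A - Z  [with D=0, A=-3, Z=-3]  = 6; W = A + 3B + 2  [with A=-3, B=6]  = 17; C = |W - Z|  [with W=17, Z=-3]  = 20.
Change = 11 − 20 = -9.

-9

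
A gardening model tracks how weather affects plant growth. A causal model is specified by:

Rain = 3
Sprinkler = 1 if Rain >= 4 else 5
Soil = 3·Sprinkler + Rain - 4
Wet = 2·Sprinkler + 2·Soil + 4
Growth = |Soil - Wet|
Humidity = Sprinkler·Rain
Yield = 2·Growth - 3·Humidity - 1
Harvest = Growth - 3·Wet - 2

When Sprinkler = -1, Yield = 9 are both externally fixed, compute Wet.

Under do(Sprinkler = -1, Yield = 9), each intervened variable's structural equation is replaced by its fixed value.
Soil = 3·Sprinkler + Rain - 4  [with Sprinkler=-1, Rain=3]  = -4
Wet = 2·Sprinkler + 2·Soil + 4  [with Sprinkler=-1, Soil=-4]  = -6

-6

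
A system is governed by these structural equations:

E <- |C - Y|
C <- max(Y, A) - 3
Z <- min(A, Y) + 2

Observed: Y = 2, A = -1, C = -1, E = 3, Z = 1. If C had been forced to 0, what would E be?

The intervention breaks the incoming arrows to C: C <- max(Y, A) - 3 no longer applies, and C = 0.
E = |C - Y|  [with C=0, Y=2]  = 2

2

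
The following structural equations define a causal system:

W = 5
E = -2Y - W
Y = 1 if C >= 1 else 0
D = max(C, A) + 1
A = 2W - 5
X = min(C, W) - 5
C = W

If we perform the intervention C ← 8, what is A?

Under do(C=8), the mechanism C = W is discarded; C is fixed at 8.
Since A is not a descendant of the intervened variable, it is unaffected.
A = 2W - 5  [with W=5]  = 5

5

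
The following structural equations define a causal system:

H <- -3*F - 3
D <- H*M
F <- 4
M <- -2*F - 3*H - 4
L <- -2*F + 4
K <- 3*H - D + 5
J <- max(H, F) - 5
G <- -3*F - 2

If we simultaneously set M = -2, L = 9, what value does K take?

The joint intervention fixes M = -2, L = 9, removing each variable's own equation.
H = -3*F - 3  [with F=4]  = -15
D = H*M  [with H=-15, M=-2]  = 30
K = 3*H - D + 5  [with H=-15, D=30]  = -70

-70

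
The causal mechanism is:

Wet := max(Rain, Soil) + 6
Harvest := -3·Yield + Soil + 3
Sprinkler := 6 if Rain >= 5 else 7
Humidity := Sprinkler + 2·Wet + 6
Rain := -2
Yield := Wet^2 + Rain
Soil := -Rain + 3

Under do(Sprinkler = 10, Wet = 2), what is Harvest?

2

Setting Sprinkler = 10, Wet = 2 by intervention discards those variables' equations.
Soil = -Rain + 3  [with Rain=-2]  = 5
Yield = Wet^2 + Rain  [with Wet=2, Rain=-2]  = 2
Harvest = -3·Yield + Soil + 3  [with Yield=2, Soil=5]  = 2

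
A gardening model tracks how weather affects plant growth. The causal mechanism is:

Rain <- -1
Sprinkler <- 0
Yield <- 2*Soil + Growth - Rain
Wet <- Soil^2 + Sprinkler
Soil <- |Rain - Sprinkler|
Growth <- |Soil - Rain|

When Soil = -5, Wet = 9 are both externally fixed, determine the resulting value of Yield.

Setting Soil = -5, Wet = 9 by intervention discards those variables' equations.
Growth = |Soil - Rain|  [with Soil=-5, Rain=-1]  = 4
Yield = 2*Soil + Growth - Rain  [with Soil=-5, Growth=4, Rain=-1]  = -5

-5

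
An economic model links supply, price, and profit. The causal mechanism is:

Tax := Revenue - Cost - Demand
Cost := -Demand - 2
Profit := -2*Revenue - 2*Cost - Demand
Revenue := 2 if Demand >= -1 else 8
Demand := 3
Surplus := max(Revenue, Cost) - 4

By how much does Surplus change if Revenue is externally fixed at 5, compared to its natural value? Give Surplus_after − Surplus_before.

The intervention breaks the incoming arrows to Revenue: Revenue := 2 if Demand >= -1 else 8 no longer applies, and Revenue = 5.
Cost = -Demand - 2  [with Demand=3]  = -5
Surplus = max(Revenue, Cost) - 4  [with Revenue=5, Cost=-5]  = 1
Without intervention: Cost = -Demand - 2  [with Demand=3]  = -5; Revenue = 2 if Demand >= -1 else 8  [with Demand=3]  = 2; Surplus = max(Revenue, Cost) - 4  [with Revenue=2, Cost=-5]  = -2.
Change = 1 − (-2) = 3.

3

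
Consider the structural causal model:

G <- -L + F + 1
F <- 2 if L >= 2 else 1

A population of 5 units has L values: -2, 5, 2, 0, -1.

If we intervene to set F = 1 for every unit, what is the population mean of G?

1.2

Every unit gets F=1 under the intervention. G values become 4, -3, 0, 2, 3; E[G|do(F=1)] = 1.2.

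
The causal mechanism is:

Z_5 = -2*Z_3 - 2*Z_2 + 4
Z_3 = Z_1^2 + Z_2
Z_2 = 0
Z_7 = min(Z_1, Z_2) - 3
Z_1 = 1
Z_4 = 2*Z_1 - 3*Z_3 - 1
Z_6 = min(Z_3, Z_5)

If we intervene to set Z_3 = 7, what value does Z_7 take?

The intervention breaks the incoming arrows to Z_3: Z_3 = Z_1^2 + Z_2 no longer applies, and Z_3 = 7.
Z_7 is not downstream of the intervention, so its value is determined by the original equations.
Z_7 = min(Z_1, Z_2) - 3  [with Z_1=1, Z_2=0]  = -3

-3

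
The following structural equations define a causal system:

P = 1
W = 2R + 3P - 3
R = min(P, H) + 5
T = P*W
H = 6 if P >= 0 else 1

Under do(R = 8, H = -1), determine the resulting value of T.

16

Setting R = 8, H = -1 by intervention discards those variables' equations.
W = 2R + 3P - 3  [with R=8, P=1]  = 16
T = P*W  [with P=1, W=16]  = 16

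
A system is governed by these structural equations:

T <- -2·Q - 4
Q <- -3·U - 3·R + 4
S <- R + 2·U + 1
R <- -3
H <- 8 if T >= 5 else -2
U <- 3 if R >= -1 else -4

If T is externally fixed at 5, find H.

8

Under do(T=5), the mechanism T <- -2·Q - 4 is discarded; T is fixed at 5.
H = 8 if T >= 5 else -2  [with T=5]  = 8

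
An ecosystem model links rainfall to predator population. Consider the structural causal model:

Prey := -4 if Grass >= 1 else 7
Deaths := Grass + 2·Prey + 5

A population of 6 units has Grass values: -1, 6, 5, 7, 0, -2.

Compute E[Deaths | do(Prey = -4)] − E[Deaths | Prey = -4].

The intervention sets Prey=-4 in all 6 units regardless of Grass. Recomputing Deaths per unit gives -4, 3, 2, 4, -3, -5; average -0.5.
E[Deaths|Prey=-4] averages over only the 3 units with Prey=-4 (Grass = 6, 5, 7): Deaths = 3, 2, 4, mean 3.
Difference = -0.5 − 3 = -3.5.

-3.5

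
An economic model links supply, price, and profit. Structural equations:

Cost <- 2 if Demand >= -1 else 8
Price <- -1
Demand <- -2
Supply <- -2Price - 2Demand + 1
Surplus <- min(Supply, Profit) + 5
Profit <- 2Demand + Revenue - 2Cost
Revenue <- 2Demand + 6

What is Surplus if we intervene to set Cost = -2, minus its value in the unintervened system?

The intervention breaks the incoming arrows to Cost: Cost <- 2 if Demand >= -1 else 8 no longer applies, and Cost = -2.
Supply = -2Price - 2Demand + 1  [with Price=-1, Demand=-2]  = 7
Revenue = 2Demand + 6  [with Demand=-2]  = 2
Profit = 2Demand + Revenue - 2Cost  [with Demand=-2, Revenue=2, Cost=-2]  = 2
Surplus = min(Supply, Profit) + 5  [with Supply=7, Profit=2]  = 7
Without intervention: Supply = -2Price - 2Demand + 1  [with Price=-1, Demand=-2]  = 7; Cost = 2 if Demand >= -1 else 8  [with Demand=-2]  = 8; Revenue = 2Demand + 6  [with Demand=-2]  = 2; Profit = 2Demand + Revenue - 2Cost  [with Demand=-2, Revenue=2, Cost=8]  = -18; Surplus = min(Supply, Profit) + 5  [with Supply=7, Profit=-18]  = -13.
Change = 7 − (-13) = 20.

20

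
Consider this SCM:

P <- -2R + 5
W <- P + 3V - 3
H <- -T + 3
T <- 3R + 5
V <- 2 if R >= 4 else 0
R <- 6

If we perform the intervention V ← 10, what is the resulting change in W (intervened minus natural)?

The intervention breaks the incoming arrows to V: V <- 2 if R >= 4 else 0 no longer applies, and V = 10.
P = -2R + 5  [with R=6]  = -7
W = P + 3V - 3  [with P=-7, V=10]  = 20
Without intervention: P = -2R + 5  [with R=6]  = -7; V = 2 if R >= 4 else 0  [with R=6]  = 2; W = P + 3V - 3  [with P=-7, V=2]  = -4.
Change = 20 − (-4) = 24.

24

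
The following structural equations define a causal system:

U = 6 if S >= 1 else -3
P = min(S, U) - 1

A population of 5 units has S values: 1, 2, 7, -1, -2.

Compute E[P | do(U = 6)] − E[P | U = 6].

do(U=6) breaks U's dependence on S. With U=6 fixed, P across the units is 0, 1, 5, -2, -3, mean 0.2.
E[P|U=6] averages over only the 3 units with U=6 (S = 1, 2, 7): P = 0, 1, 5, mean 2.
Difference = 0.2 − 2 = -1.8.

-1.8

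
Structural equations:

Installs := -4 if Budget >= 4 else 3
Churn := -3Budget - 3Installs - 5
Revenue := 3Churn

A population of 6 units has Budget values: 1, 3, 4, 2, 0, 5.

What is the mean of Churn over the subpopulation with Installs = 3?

-18.5

E[Churn|Installs=3] averages over only the 4 units with Installs=3 (Budget = 1, 3, 2, 0): Churn = -17, -23, -20, -14, mean -18.5.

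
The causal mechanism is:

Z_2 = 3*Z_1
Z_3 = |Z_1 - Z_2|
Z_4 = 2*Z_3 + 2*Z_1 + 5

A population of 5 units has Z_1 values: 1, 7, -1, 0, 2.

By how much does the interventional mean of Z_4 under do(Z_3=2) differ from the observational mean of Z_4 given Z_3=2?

3.6

do(Z_3=2) breaks Z_3's dependence on Z_1. With Z_3=2 fixed, Z_4 across the units is 11, 23, 7, 9, 13, mean 12.6.
E[Z_4|Z_3=2] averages over only the 2 units with Z_3=2 (Z_1 = 1, -1): Z_4 = 11, 7, mean 9.
Difference = 12.6 − 9 = 3.6.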